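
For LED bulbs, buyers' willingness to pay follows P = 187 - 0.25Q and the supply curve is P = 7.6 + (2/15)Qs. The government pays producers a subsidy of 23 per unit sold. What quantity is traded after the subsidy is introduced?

Pre-subsidy: 187 - 0.25Q = 7.6 + (2/15)Q gives Q* = 468 and P* = 70.
With the subsidy, sellers receive Ps = Pb + 23 for each unit, where Pb is the price buyers pay.
On the curves, Pb = 187 - 0.25Q and Ps = 7.6 + (2/15)Q; the wedge Ps − Pb = 23 gives 7.6 + (2/15)Q − (187 - 0.25Q) = 23, so Q' = 528.
Then Pb = 187 − 0.25·528 = 55 and Ps = 7.6 + (2/15)·528 = 78.

Q' = 528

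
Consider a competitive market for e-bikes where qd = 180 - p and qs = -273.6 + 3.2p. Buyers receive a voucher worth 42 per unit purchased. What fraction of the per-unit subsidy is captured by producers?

Pre-subsidy: 180 - p = -273.6 + 3.2p gives p* = 108, q* = 72.
With the rebate, buyers effectively pay pb = ps − 42, where ps is the price sellers receive.
Demand in terms of ps becomes qd = 180 − 1(ps − 42) = 222 - ps. Setting this equal to supply: 222 - ps = -273.6 + 3.2ps, so ps = 118.
Buyers pay pb = 118 − 42 = 76; q' = -273.6 + 3.2·118 = 104.
Buyers' price falls by p* − pb = 108 − 76 = 32; sellers' price rises by ps − p* = 118 − 108 = 10.
So producers capture 10/42 = 5/21 of each unit of subsidy.

Producer share = 5/21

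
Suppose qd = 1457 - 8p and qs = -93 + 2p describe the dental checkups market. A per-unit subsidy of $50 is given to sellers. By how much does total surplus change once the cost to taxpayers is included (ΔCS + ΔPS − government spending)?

Pre-subsidy: 1457 - 8p = -93 + 2p gives p* = 155, q* = 217.
With the subsidy, sellers receive ps = pb + 50 for each unit, where pb is the price buyers pay.
Supply in terms of pb becomes qs = -93 + 2(pb + 50) = 7 + 2pb. Setting this equal to demand: 1457 - 8pb = 7 + 2pb, so pb = 145.
Sellers receive ps = 145 + 50 = 195; q' = 1457 − 8·145 = 297.
ΔCS = ½(217 + 297)(155 − 145) = 2570; ΔPS = ½(217 + 297)(195 − 155) = 10280.
Government spending = 50 × 297 = 14850.
Net change = 2570 + 10280 − 14850 = -2000. The loss equals the DWL triangle ½·50·80.

Net change in total surplus = -$2000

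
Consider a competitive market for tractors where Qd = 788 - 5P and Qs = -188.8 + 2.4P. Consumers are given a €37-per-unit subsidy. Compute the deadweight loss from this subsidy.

Deadweight loss = €1110

Pre-subsidy: 788 - 5P = -188.8 + 2.4P gives P* = 132, Q* = 128.
With the rebate, buyers effectively pay Pb = Ps − 37, where Ps is the price sellers receive.
Demand in terms of Ps becomes Qd = 788 − 5(Ps − 37) = 973 - 5Ps. Setting this equal to supply: 973 - 5Ps = -188.8 + 2.4Ps, so Ps = 157.
Buyers pay Pb = 157 − 37 = 120; Q' = -188.8 + 2.4·157 = 188.
The subsidy expands output by 188 − 128 = 60 past the efficient level; on those units the gap between marginal cost and willingness to pay runs from 0 up to 37.
DWL = ½ × 37 × 60 = 1110.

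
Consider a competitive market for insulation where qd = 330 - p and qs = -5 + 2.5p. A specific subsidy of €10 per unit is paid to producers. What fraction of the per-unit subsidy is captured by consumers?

Pre-subsidy: 330 - p = -5 + 2.5p gives p* = 670/7, q* = 1640/7.
With the subsidy, sellers receive ps = pb + 10 for each unit, where pb is the price buyers pay.
Supply in terms of pb becomes qs = -5 + 2.5(pb + 10) = 20 + 2.5pb. Setting this equal to demand: 330 - pb = 20 + 2.5pb, so pb = 620/7.
Sellers receive ps = 620/7 + 10 = 690/7; q' = 330 − 1·(620/7) = 1690/7.
Buyers' price falls by p* − pb = 670/7 − 620/7 = 50/7; sellers' price rises by ps − p* = 690/7 − 670/7 = 20/7.
So consumers capture (50/7)/10 = 5/7 of each unit of subsidy.

Consumer share = 5/7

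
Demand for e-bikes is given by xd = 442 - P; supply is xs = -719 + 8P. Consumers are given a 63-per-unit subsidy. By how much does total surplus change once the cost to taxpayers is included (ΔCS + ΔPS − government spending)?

Pre-subsidy: 442 - P = -719 + 8P gives P* = 129, x* = 313.
With the rebate, buyers effectively pay Pb = Ps − 63, where Ps is the price sellers receive.
Demand in terms of Ps becomes xd = 442 − 1(Ps − 63) = 505 - Ps. Setting this equal to supply: 505 - Ps = -719 + 8Ps, so Ps = 136.
Buyers pay Pb = 136 − 63 = 73; x' = -719 + 8·136 = 369.
ΔCS = ½(313 + 369)(129 − 73) = 19096; ΔPS = ½(313 + 369)(136 − 129) = 2387.
Government spending = 63 × 369 = 23247.
Net change = 19096 + 2387 − 23247 = -1764. The loss equals the DWL triangle ½·63·56.

Net change in total surplus = -1764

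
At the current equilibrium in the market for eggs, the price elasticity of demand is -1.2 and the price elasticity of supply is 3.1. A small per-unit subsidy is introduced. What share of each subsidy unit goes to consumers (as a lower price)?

For a small subsidy around the equilibrium, the benefit split depends on the relative slopes, which at a point are proportional to the elasticities.
Buyer share = εs/(εs + |εd|) = 3.1/(3.1 + 1.2) = 31/43; seller share = |εd|/(εs + |εd|) = 12/43.

Consumer share = 31/43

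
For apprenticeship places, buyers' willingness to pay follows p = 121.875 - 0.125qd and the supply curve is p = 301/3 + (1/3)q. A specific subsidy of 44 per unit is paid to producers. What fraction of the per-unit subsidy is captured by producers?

Pre-subsidy: 121.875 - 0.125q = 301/3 + (1/3)q gives q* = 47 and p* = 116.
With the subsidy, sellers receive ps = pb + 44 for each unit, where pb is the price buyers pay.
On the curves, pb = 121.875 - 0.125q and ps = 301/3 + (1/3)q; the wedge ps − pb = 44 gives 301/3 + (1/3)q − (121.875 - 0.125q) = 44, so q' = 143.
Then pb = 121.875 − 0.125·143 = 104 and ps = 301/3 + (1/3)·143 = 148.
Buyers' price falls by p* − pb = 116 − 104 = 12; sellers' price rises by ps − p* = 148 − 116 = 32.
So producers capture 32/44 = 8/11 of each unit of subsidy.

Producer share = 8/11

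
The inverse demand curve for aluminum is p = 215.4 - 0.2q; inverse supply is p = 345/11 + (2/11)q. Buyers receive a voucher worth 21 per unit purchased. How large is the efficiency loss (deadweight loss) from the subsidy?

Pre-subsidy: 215.4 - 0.2q = 345/11 + (2/11)q gives q* = 482 and p* = 119.
With the rebate, buyers effectively pay pb = ps − 21, where ps is the price sellers receive.
On the curves, pb = 215.4 - 0.2q and ps = 345/11 + (2/11)q; the wedge ps − pb = 21 gives 345/11 + (2/11)q − (215.4 - 0.2q) = 21, so q' = 537.
Then pb = 215.4 − 0.2·537 = 108 and ps = 345/11 + (2/11)·537 = 129.
The subsidy expands output by 537 − 482 = 55 past the efficient level; on those units the gap between marginal cost and willingness to pay runs from 0 up to 21.
DWL = ½ × 21 × 55 = 577.5.

Deadweight loss = 577.5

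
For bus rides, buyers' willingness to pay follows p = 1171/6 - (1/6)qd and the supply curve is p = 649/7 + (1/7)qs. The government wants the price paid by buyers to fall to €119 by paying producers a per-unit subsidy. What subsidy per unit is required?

Required subsidy s = €39 per unit

At a buyer price of 119, quantity demanded is 1171 − 6·119 = 457.
Sellers supply 457 only when they receive ps = 649/7 + (1/7)·457 = 158.
s = ps − pb = 158 − 119 = 39.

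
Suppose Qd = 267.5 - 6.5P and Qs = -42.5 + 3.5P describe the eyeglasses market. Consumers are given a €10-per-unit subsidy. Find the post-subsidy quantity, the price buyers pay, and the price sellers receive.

Pre-subsidy: 267.5 - 6.5P = -42.5 + 3.5P gives P* = 31, Q* = 66.
With the rebate, buyers effectively pay Pb = Ps − 10, where Ps is the price sellers receive.
Demand in terms of Ps becomes Qd = 267.5 − 6.5(Ps − 10) = 332.5 - 6.5Ps. Setting this equal to supply: 332.5 - 6.5Ps = -42.5 + 3.5Ps, so Ps = 37.5.
Buyers pay Pb = 37.5 − 10 = 27.5; Q' = -42.5 + 3.5·37.5 = 88.75.

Q' = 88.75; buyers pay €27.5; sellers receive €37.5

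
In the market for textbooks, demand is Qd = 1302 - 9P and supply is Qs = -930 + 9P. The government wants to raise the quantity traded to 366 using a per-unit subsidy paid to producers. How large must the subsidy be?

Required subsidy s = 40 per unit

At Q = 366, invert demand for the buyer price: Pb = (1302 − 366)/9 = 104; invert supply for the seller price: Ps = (366 − (-930))/9 = 144.
The subsidy must fill the gap: s = Ps − Pb = 144 − 104 = 40.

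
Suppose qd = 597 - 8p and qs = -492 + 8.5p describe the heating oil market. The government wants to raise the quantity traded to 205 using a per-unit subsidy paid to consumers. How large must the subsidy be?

Required subsidy s = 33 per unit

At q = 205, invert demand for the buyer price: pb = (597 − 205)/8 = 49; invert supply for the seller price: ps = (205 − (-492))/8.5 = 82.
The subsidy must fill the gap: s = ps − pb = 82 − 49 = 33.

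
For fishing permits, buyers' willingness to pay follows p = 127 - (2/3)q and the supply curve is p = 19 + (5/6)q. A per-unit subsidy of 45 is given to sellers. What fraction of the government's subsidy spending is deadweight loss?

DWL / government spending = 5/34

Pre-subsidy: 127 - (2/3)q = 19 + (5/6)q gives q* = 72 and p* = 79.
With the subsidy, sellers receive ps = pb + 45 for each unit, where pb is the price buyers pay.
On the curves, pb = 127 - (2/3)q and ps = 19 + (5/6)q; the wedge ps − pb = 45 gives 19 + (5/6)q − (127 - (2/3)q) = 45, so q' = 102.
Then pb = 127 − (2/3)·102 = 59 and ps = 19 + (5/6)·102 = 104.
ΔCS = ½(72 + 102)(79 − 59) = 1740; ΔPS = ½(72 + 102)(104 − 79) = 2175.
Government spending = 45 × 102 = 4590.
DWL = ½ × 45 × (102 − 72) = 675; fraction = 675 / 4590 = 5/34.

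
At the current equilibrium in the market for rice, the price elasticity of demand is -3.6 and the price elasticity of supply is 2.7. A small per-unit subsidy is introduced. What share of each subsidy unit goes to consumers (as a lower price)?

For a small subsidy around the equilibrium, the benefit split depends on the relative slopes, which at a point are proportional to the elasticities.
Buyer share = εs/(εs + |εd|) = 2.7/(2.7 + 3.6) = 3/7; seller share = |εd|/(εs + |εd|) = 4/7.

Consumer share = 3/7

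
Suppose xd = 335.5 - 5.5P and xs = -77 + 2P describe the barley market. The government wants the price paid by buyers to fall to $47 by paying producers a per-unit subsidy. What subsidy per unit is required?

At a buyer price of 47, quantity demanded is 335.5 − 5.5·47 = 77.
Sellers supply 77 only when they receive Ps with -77 + 2·Ps = 77, i.e. Ps = 77.
s = Ps − Pb = 77 − 47 = 30.

Required subsidy s = $30 per unit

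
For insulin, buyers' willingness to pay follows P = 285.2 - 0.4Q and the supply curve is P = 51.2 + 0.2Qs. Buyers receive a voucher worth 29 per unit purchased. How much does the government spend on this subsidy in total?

Government cost = 38135/3

Pre-subsidy: 285.2 - 0.4Q = 51.2 + 0.2Q gives Q* = 390 and P* = 129.2.
With the rebate, buyers effectively pay Pb = Ps − 29, where Ps is the price sellers receive.
On the curves, Pb = 285.2 - 0.4Q and Ps = 51.2 + 0.2Q; the wedge Ps − Pb = 29 gives 51.2 + 0.2Q − (285.2 - 0.4Q) = 29, so Q' = 1315/3.
Then Pb = 285.2 − 0.4·(1315/3) = 1648/15 and Ps = 51.2 + 0.2·(1315/3) = 2083/15.
Government outlay = subsidy × quantity = 29 × 1315/3 = 38135/3.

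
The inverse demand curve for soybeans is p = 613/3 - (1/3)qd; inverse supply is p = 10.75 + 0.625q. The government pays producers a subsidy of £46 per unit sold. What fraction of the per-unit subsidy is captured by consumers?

Pre-subsidy: 613/3 - (1/3)q = 10.75 + 0.625q gives q* = 202 and p* = 137.
With the subsidy, sellers receive ps = pb + 46 for each unit, where pb is the price buyers pay.
On the curves, pb = 613/3 - (1/3)q and ps = 10.75 + 0.625q; the wedge ps − pb = 46 gives 10.75 + 0.625q − (613/3 - (1/3)q) = 46, so q' = 250.
Then pb = 613/3 − (1/3)·250 = 121 and ps = 10.75 + 0.625·250 = 167.
Buyers' price falls by p* − pb = 137 − 121 = 16; sellers' price rises by ps − p* = 167 − 137 = 30.
So consumers capture 16/46 = 8/23 of each unit of subsidy.

Consumer share = 8/23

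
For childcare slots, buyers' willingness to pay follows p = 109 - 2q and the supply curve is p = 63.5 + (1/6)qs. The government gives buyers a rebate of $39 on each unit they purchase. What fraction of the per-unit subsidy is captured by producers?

Producer share = 1/13

Pre-subsidy: 109 - 2q = 63.5 + (1/6)q gives q* = 21 and p* = 67.
With the rebate, buyers effectively pay pb = ps − 39, where ps is the price sellers receive.
On the curves, pb = 109 - 2q and ps = 63.5 + (1/6)q; the wedge ps − pb = 39 gives 63.5 + (1/6)q − (109 - 2q) = 39, so q' = 39.
Then pb = 109 − 2·39 = 31 and ps = 63.5 + (1/6)·39 = 70.
Buyers' price falls by p* − pb = 67 − 31 = 36; sellers' price rises by ps − p* = 70 − 67 = 3.
So producers capture 3/39 = 1/13 of each unit of subsidy.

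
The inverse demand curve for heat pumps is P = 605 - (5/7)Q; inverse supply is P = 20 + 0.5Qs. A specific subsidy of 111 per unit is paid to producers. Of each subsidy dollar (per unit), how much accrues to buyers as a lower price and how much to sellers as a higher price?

Buyers gain 1110/17 per unit; sellers gain 777/17 per unit

Pre-subsidy: 605 - (5/7)Q = 20 + 0.5Q gives Q* = 8190/17 and P* = 4435/17.
With the subsidy, sellers receive Ps = Pb + 111 for each unit, where Pb is the price buyers pay.
On the curves, Pb = 605 - (5/7)Q and Ps = 20 + 0.5Q; the wedge Ps − Pb = 111 gives 20 + 0.5Q − (605 - (5/7)Q) = 111, so Q' = 9744/17.
Then Pb = 605 − (5/7)·(9744/17) = 3325/17 and Ps = 20 + 0.5·(9744/17) = 5212/17.
Buyers' price falls by P* − Pb = 4435/17 − 3325/17 = 1110/17; sellers' price rises by Ps − P* = 5212/17 − 4435/17 = 777/17.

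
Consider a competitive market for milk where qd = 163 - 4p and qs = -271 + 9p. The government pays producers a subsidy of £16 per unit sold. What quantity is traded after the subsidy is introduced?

Pre-subsidy: 163 - 4p = -271 + 9p gives p* = 434/13, q* = 383/13.
With the subsidy, sellers receive ps = pb + 16 for each unit, where pb is the price buyers pay.
Supply in terms of pb becomes qs = -271 + 9(pb + 16) = -127 + 9pb. Setting this equal to demand: 163 - 4pb = -127 + 9pb, so pb = 290/13.
Sellers receive ps = 290/13 + 16 = 498/13; q' = 163 − 4·(290/13) = 959/13.

q' = 959/13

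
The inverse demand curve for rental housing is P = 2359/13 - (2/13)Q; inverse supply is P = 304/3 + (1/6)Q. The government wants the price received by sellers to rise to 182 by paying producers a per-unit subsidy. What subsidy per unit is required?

At a seller price of 182, quantity supplied is -608 + 6·182 = 484.
Buyers absorb 484 only when they pay Pb = 2359/13 − (2/13)·484 = 107.
s = Ps − Pb = 182 − 107 = 75.

Required subsidy s = 75 per unit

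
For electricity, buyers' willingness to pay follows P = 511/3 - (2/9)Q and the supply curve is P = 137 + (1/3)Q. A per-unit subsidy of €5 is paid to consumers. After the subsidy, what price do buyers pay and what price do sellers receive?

Buyers pay €155; sellers receive €160

Pre-subsidy: 511/3 - (2/9)Q = 137 + (1/3)Q gives Q* = 60 and P* = 157.
With the rebate, buyers effectively pay Pb = Ps − 5, where Ps is the price sellers receive.
On the curves, Pb = 511/3 - (2/9)Q and Ps = 137 + (1/3)Q; the wedge Ps − Pb = 5 gives 137 + (1/3)Q − (511/3 - (2/9)Q) = 5, so Q' = 69.
Then Pb = 511/3 − (2/9)·69 = 155 and Ps = 137 + (1/3)·69 = 160.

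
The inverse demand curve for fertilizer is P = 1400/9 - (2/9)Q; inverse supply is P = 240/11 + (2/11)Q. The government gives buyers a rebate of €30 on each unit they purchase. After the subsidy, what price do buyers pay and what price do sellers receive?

Pre-subsidy: 1400/9 - (2/9)Q = 240/11 + (2/11)Q gives Q* = 331 and P* = 82.
With the rebate, buyers effectively pay Pb = Ps − 30, where Ps is the price sellers receive.
On the curves, Pb = 1400/9 - (2/9)Q and Ps = 240/11 + (2/11)Q; the wedge Ps − Pb = 30 gives 240/11 + (2/11)Q − (1400/9 - (2/9)Q) = 30, so Q' = 405.25.
Then Pb = 1400/9 − (2/9)·405.25 = 65.5 and Ps = 240/11 + (2/11)·405.25 = 95.5.

Buyers pay €65.5; sellers receive €95.5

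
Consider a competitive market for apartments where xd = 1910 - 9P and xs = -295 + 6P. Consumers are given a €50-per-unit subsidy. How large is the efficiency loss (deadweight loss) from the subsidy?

Pre-subsidy: 1910 - 9P = -295 + 6P gives P* = 147, x* = 587.
With the rebate, buyers effectively pay Pb = Ps − 50, where Ps is the price sellers receive.
Demand in terms of Ps becomes xd = 1910 − 9(Ps − 50) = 2360 - 9Ps. Setting this equal to supply: 2360 - 9Ps = -295 + 6Ps, so Ps = 177.
Buyers pay Pb = 177 − 50 = 127; x' = -295 + 6·177 = 767.
The subsidy expands output by 767 − 587 = 180 past the efficient level; on those units the gap between marginal cost and willingness to pay runs from 0 up to 50.
DWL = ½ × 50 × 180 = 4500.

Deadweight loss = €4500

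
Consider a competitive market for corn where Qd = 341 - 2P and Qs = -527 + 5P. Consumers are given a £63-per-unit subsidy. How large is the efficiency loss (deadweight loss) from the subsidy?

Deadweight loss = £2835

Pre-subsidy: 341 - 2P = -527 + 5P gives P* = 124, Q* = 93.
With the rebate, buyers effectively pay Pb = Ps − 63, where Ps is the price sellers receive.
Demand in terms of Ps becomes Qd = 341 − 2(Ps − 63) = 467 - 2Ps. Setting this equal to supply: 467 - 2Ps = -527 + 5Ps, so Ps = 142.
Buyers pay Pb = 142 − 63 = 79; Q' = -527 + 5·142 = 183.
The subsidy expands output by 183 − 93 = 90 past the efficient level; on those units the gap between marginal cost and willingness to pay runs from 0 up to 63.
DWL = ½ × 63 × 90 = 2835.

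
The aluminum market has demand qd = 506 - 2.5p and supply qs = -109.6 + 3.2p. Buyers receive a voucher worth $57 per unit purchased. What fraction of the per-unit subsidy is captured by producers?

Producer share = 25/57

Pre-subsidy: 506 - 2.5p = -109.6 + 3.2p gives p* = 108, q* = 236.
With the rebate, buyers effectively pay pb = ps − 57, where ps is the price sellers receive.
Demand in terms of ps becomes qd = 506 − 2.5(ps − 57) = 648.5 - 2.5ps. Setting this equal to supply: 648.5 - 2.5ps = -109.6 + 3.2ps, so ps = 133.
Buyers pay pb = 133 − 57 = 76; q' = -109.6 + 3.2·133 = 316.
Buyers' price falls by p* − pb = 108 − 76 = 32; sellers' price rises by ps − p* = 133 − 108 = 25.
So producers capture 25/57 = 25/57 of each unit of subsidy.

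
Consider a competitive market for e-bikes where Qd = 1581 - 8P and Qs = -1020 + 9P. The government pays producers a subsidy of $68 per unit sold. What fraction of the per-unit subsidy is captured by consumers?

Pre-subsidy: 1581 - 8P = -1020 + 9P gives P* = 153, Q* = 357.
With the subsidy, sellers receive Ps = Pb + 68 for each unit, where Pb is the price buyers pay.
Supply in terms of Pb becomes Qs = -1020 + 9(Pb + 68) = -408 + 9Pb. Setting this equal to demand: 1581 - 8Pb = -408 + 9Pb, so Pb = 117.
Sellers receive Ps = 117 + 68 = 185; Q' = 1581 − 8·117 = 645.
Buyers' price falls by P* − Pb = 153 − 117 = 36; sellers' price rises by Ps − P* = 185 − 153 = 32.
So consumers capture 36/68 = 9/17 of each unit of subsidy.

Consumer share = 9/17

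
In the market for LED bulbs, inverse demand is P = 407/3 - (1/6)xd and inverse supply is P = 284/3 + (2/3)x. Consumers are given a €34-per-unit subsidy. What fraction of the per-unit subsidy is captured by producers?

Pre-subsidy: 407/3 - (1/6)x = 284/3 + (2/3)x gives x* = 49.2 and P* = 1912/15.
With the rebate, buyers effectively pay Pb = Ps − 34, where Ps is the price sellers receive.
On the curves, Pb = 407/3 - (1/6)x and Ps = 284/3 + (2/3)x; the wedge Ps − Pb = 34 gives 284/3 + (2/3)x − (407/3 - (1/6)x) = 34, so x' = 90.
Then Pb = 407/3 − (1/6)·90 = 362/3 and Ps = 284/3 + (2/3)·90 = 464/3.
Buyers' price falls by P* − Pb = 1912/15 − 362/3 = 6.8; sellers' price rises by Ps − P* = 464/3 − 1912/15 = 27.2.
So producers capture 27.2/34 = 0.8 of each unit of subsidy.

Producer share = 0.8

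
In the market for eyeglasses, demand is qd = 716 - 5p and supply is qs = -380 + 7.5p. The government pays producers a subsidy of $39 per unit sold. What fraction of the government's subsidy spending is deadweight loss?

Pre-subsidy: 716 - 5p = -380 + 7.5p gives p* = 87.68, q* = 277.6.
With the subsidy, sellers receive ps = pb + 39 for each unit, where pb is the price buyers pay.
Supply in terms of pb becomes qs = -380 + 7.5(pb + 39) = -87.5 + 7.5pb. Setting this equal to demand: 716 - 5pb = -87.5 + 7.5pb, so pb = 64.28.
Sellers receive ps = 64.28 + 39 = 103.28; q' = 716 − 5·64.28 = 394.6.
ΔCS = ½(277.6 + 394.6)(87.68 − 64.28) = 7864.74; ΔPS = ½(277.6 + 394.6)(103.28 − 87.68) = 5243.16.
Government spending = 39 × 394.6 = 15389.4.
DWL = ½ × 39 × (394.6 − 277.6) = 2281.5; fraction = 2281.5 / 15389.4 = 585/3946.

DWL / government spending = 585/3946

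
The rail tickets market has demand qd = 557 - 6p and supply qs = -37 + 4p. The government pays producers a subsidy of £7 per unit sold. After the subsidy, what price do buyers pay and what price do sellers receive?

Buyers pay £56.6; sellers receive £63.6

Pre-subsidy: 557 - 6p = -37 + 4p gives p* = 59.4, q* = 200.6.
With the subsidy, sellers receive ps = pb + 7 for each unit, where pb is the price buyers pay.
Supply in terms of pb becomes qs = -37 + 4(pb + 7) = -9 + 4pb. Setting this equal to demand: 557 - 6pb = -9 + 4pb, so pb = 56.6.
Sellers receive ps = 56.6 + 7 = 63.6; q' = 557 − 6·56.6 = 217.4.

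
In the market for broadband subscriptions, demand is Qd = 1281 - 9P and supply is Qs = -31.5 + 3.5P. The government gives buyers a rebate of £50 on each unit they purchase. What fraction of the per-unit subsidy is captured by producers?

Pre-subsidy: 1281 - 9P = -31.5 + 3.5P gives P* = 105, Q* = 336.
With the rebate, buyers effectively pay Pb = Ps − 50, where Ps is the price sellers receive.
Demand in terms of Ps becomes Qd = 1281 − 9(Ps − 50) = 1731 - 9Ps. Setting this equal to supply: 1731 - 9Ps = -31.5 + 3.5Ps, so Ps = 141.
Buyers pay Pb = 141 − 50 = 91; Q' = -31.5 + 3.5·141 = 462.
Buyers' price falls by P* − Pb = 105 − 91 = 14; sellers' price rises by Ps − P* = 141 − 105 = 36.
So producers capture 36/50 = 0.72 of each unit of subsidy.

Producer share = 0.72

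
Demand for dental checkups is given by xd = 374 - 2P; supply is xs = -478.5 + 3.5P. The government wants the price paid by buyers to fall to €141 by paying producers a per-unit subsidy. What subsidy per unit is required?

At a buyer price of 141, quantity demanded is 374 − 2·141 = 92.
Sellers supply 92 only when they receive Ps with -478.5 + 3.5·Ps = 92, i.e. Ps = 163.
s = Ps − Pb = 163 − 141 = 22.

Required subsidy s = €22 per unit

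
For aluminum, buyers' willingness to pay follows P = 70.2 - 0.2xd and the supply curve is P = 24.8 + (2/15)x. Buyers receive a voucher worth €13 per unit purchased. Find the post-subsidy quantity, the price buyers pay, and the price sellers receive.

x' = 175.2; buyers pay €35.16; sellers receive €48.16

Pre-subsidy: 70.2 - 0.2x = 24.8 + (2/15)x gives x* = 136.2 and P* = 42.96.
With the rebate, buyers effectively pay Pb = Ps − 13, where Ps is the price sellers receive.
On the curves, Pb = 70.2 - 0.2x and Ps = 24.8 + (2/15)x; the wedge Ps − Pb = 13 gives 24.8 + (2/15)x − (70.2 - 0.2x) = 13, so x' = 175.2.
Then Pb = 70.2 − 0.2·175.2 = 35.16 and Ps = 24.8 + (2/15)·175.2 = 48.16.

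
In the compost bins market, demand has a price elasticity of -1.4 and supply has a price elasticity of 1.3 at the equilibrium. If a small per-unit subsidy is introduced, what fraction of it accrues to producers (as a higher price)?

Producer share = 14/27

For a small subsidy around the equilibrium, the benefit split depends on the relative slopes, which at a point are proportional to the elasticities.
Buyer share = εs/(εs + |εd|) = 1.3/(1.3 + 1.4) = 13/27; seller share = |εd|/(εs + |εd|) = 14/27.
So producers capture 14/27 of the subsidy.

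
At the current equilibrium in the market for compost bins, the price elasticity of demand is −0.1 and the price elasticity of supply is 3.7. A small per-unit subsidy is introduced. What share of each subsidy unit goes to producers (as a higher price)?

Producer share = 1/38

For a small subsidy around the equilibrium, the benefit split depends on the relative slopes, which at a point are proportional to the elasticities.
Buyer share = εs/(εs + |εd|) = 3.7/(3.7 + 0.1) = 37/38; seller share = |εd|/(εs + |εd|) = 1/38.
So producers capture 1/38 of the subsidy.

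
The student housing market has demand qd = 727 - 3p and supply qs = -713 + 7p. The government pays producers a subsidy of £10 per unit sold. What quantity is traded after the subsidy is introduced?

Pre-subsidy: 727 - 3p = -713 + 7p gives p* = 144, q* = 295.
With the subsidy, sellers receive ps = pb + 10 for each unit, where pb is the price buyers pay.
Supply in terms of pb becomes qs = -713 + 7(pb + 10) = -643 + 7pb. Setting this equal to demand: 727 - 3pb = -643 + 7pb, so pb = 137.
Sellers receive ps = 137 + 10 = 147; q' = 727 − 3·137 = 316.

q' = 316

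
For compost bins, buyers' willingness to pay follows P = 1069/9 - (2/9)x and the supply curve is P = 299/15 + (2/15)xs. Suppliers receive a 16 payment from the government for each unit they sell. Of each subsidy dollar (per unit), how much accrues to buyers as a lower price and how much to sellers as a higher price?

Buyers gain 10 per unit; sellers gain 6 per unit

Pre-subsidy: 1069/9 - (2/9)x = 299/15 + (2/15)x gives x* = 278 and P* = 57.
With the subsidy, sellers receive Ps = Pb + 16 for each unit, where Pb is the price buyers pay.
On the curves, Pb = 1069/9 - (2/9)x and Ps = 299/15 + (2/15)x; the wedge Ps − Pb = 16 gives 299/15 + (2/15)x − (1069/9 - (2/9)x) = 16, so x' = 323.
Then Pb = 1069/9 − (2/9)·323 = 47 and Ps = 299/15 + (2/15)·323 = 63.
Buyers' price falls by P* − Pb = 57 − 47 = 10; sellers' price rises by Ps − P* = 63 − 57 = 6.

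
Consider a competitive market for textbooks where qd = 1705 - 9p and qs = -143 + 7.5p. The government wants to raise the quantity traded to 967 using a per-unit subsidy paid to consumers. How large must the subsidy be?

At q = 967, invert demand for the buyer price: pb = (1705 − 967)/9 = 82; invert supply for the seller price: ps = (967 − (-143))/7.5 = 148.
The subsidy must fill the gap: s = ps − pb = 148 − 82 = 66.

Required subsidy s = 66 per unit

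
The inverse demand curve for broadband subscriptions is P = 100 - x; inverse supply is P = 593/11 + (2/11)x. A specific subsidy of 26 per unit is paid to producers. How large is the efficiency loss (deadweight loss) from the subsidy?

Pre-subsidy: 100 - x = 593/11 + (2/11)x gives x* = 39 and P* = 61.
With the subsidy, sellers receive Ps = Pb + 26 for each unit, where Pb is the price buyers pay.
On the curves, Pb = 100 - x and Ps = 593/11 + (2/11)x; the wedge Ps − Pb = 26 gives 593/11 + (2/11)x − (100 - x) = 26, so x' = 61.
Then Pb = 100 − 1·61 = 39 and Ps = 593/11 + (2/11)·61 = 65.
The subsidy expands output by 61 − 39 = 22 past the efficient level; on those units the gap between marginal cost and willingness to pay runs from 0 up to 26.
DWL = ½ × 26 × 22 = 286.

Deadweight loss = 286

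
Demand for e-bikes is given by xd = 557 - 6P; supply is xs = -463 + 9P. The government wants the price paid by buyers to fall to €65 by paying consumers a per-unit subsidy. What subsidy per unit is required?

Required subsidy s = €5 per unit

At a buyer price of 65, quantity demanded is 557 − 6·65 = 167.
Sellers supply 167 only when they receive Ps with -463 + 9·Ps = 167, i.e. Ps = 70.
s = Ps − Pb = 70 − 65 = 5.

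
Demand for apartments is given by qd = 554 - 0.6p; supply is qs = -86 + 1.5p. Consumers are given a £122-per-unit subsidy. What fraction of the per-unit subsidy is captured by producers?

Producer share = 2/7

Pre-subsidy: 554 - 0.6p = -86 + 1.5p gives p* = 6400/21, q* = 2598/7.
With the rebate, buyers effectively pay pb = ps − 122, where ps is the price sellers receive.
Demand in terms of ps becomes qd = 554 − 0.6(ps − 122) = 627.2 - 0.6ps. Setting this equal to supply: 627.2 - 0.6ps = -86 + 1.5ps, so ps = 7132/21.
Buyers pay pb = 7132/21 − 122 = 4570/21; q' = -86 + 1.5·(7132/21) = 2964/7.
Buyers' price falls by p* − pb = 6400/21 − 4570/21 = 610/7; sellers' price rises by ps − p* = 7132/21 − 6400/21 = 244/7.
So producers capture (244/7)/122 = 2/7 of each unit of subsidy.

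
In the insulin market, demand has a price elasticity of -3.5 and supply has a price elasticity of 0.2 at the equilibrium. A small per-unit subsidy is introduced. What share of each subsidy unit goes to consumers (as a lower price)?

For a small subsidy around the equilibrium, the benefit split depends on the relative slopes, which at a point are proportional to the elasticities.
Buyer share = εs/(εs + |εd|) = 0.2/(0.2 + 3.5) = 2/37; seller share = |εd|/(εs + |εd|) = 35/37.

Consumer share = 2/37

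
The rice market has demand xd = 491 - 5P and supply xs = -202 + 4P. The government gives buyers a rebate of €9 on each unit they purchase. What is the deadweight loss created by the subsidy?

Deadweight loss = €90

Pre-subsidy: 491 - 5P = -202 + 4P gives P* = 77, x* = 106.
With the rebate, buyers effectively pay Pb = Ps − 9, where Ps is the price sellers receive.
Demand in terms of Ps becomes xd = 491 − 5(Ps − 9) = 536 - 5Ps. Setting this equal to supply: 536 - 5Ps = -202 + 4Ps, so Ps = 82.
Buyers pay Pb = 82 − 9 = 73; x' = -202 + 4·82 = 126.
The subsidy expands output by 126 − 106 = 20 past the efficient level; on those units the gap between marginal cost and willingness to pay runs from 0 up to 9.
DWL = ½ × 9 × 20 = 90.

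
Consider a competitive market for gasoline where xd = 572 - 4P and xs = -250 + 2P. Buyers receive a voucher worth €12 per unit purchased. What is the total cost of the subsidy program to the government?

Government cost = €480

Pre-subsidy: 572 - 4P = -250 + 2P gives P* = 137, x* = 24.
With the rebate, buyers effectively pay Pb = Ps − 12, where Ps is the price sellers receive.
Demand in terms of Ps becomes xd = 572 − 4(Ps − 12) = 620 - 4Ps. Setting this equal to supply: 620 - 4Ps = -250 + 2Ps, so Ps = 145.
Buyers pay Pb = 145 − 12 = 133; x' = -250 + 2·145 = 40.
Government outlay = subsidy × quantity = 12 × 40 = 480.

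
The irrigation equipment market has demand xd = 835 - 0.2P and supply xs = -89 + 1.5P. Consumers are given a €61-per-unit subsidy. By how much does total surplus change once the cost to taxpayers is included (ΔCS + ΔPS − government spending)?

Net change in total surplus = -11163/34

Pre-subsidy: 835 - 0.2P = -89 + 1.5P gives P* = 9240/17, x* = 12347/17.
With the rebate, buyers effectively pay Pb = Ps − 61, where Ps is the price sellers receive.
Demand in terms of Ps becomes xd = 835 − 0.2(Ps − 61) = 847.2 - 0.2Ps. Setting this equal to supply: 847.2 - 0.2Ps = -89 + 1.5Ps, so Ps = 9362/17.
Buyers pay Pb = 9362/17 − 61 = 8325/17; x' = -89 + 1.5·(9362/17) = 12530/17.
ΔCS = ½(12347/17 + 12530/17)(9240/17 − 8325/17) = 22762455/578; ΔPS = ½(12347/17 + 12530/17)(9362/17 − 9240/17) = 1517497/289.
Government spending = 61 × 12530/17 = 764330/17.
Net change = 22762455/578 + 1517497/289 − 764330/17 = -11163/34. The loss equals the DWL triangle ½·61·183/17.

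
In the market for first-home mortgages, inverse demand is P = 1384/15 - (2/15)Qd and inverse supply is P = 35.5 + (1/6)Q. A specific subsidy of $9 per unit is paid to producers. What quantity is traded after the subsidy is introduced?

Pre-subsidy: 1384/15 - (2/15)Q = 35.5 + (1/6)Q gives Q* = 1703/9 and P* = 1810/27.
With the subsidy, sellers receive Ps = Pb + 9 for each unit, where Pb is the price buyers pay.
On the curves, Pb = 1384/15 - (2/15)Q and Ps = 35.5 + (1/6)Q; the wedge Ps − Pb = 9 gives 35.5 + (1/6)Q − (1384/15 - (2/15)Q) = 9, so Q' = 1973/9.
Then Pb = 1384/15 − (2/15)·(1973/9) = 1702/27 and Ps = 35.5 + (1/6)·(1973/9) = 1945/27.

Q' = 1973/9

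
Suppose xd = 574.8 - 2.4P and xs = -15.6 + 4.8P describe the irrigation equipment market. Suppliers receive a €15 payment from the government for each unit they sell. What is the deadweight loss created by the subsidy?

Pre-subsidy: 574.8 - 2.4P = -15.6 + 4.8P gives P* = 82, x* = 378.
With the subsidy, sellers receive Ps = Pb + 15 for each unit, where Pb is the price buyers pay.
Supply in terms of Pb becomes xs = -15.6 + 4.8(Pb + 15) = 56.4 + 4.8Pb. Setting this equal to demand: 574.8 - 2.4Pb = 56.4 + 4.8Pb, so Pb = 72.
Sellers receive Ps = 72 + 15 = 87; x' = 574.8 − 2.4·72 = 402.
The subsidy expands output by 402 − 378 = 24 past the efficient level; on those units the gap between marginal cost and willingness to pay runs from 0 up to 15.
DWL = ½ × 15 × 24 = 180.

Deadweight loss = €180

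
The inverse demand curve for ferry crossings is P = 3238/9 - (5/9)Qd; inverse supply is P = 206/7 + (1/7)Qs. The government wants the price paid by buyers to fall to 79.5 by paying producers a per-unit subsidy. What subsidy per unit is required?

At a buyer price of 79.5, quantity demanded is 647.6 − 1.8·79.5 = 504.5.
Sellers supply 504.5 only when they receive Ps = 206/7 + (1/7)·504.5 = 101.5.
s = Ps − Pb = 101.5 − 79.5 = 22.

Required subsidy s = 22 per unit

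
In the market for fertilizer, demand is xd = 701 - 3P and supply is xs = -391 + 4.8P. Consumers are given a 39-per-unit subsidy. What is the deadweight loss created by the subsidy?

Deadweight loss = 1404

Pre-subsidy: 701 - 3P = -391 + 4.8P gives P* = 140, x* = 281.
With the rebate, buyers effectively pay Pb = Ps − 39, where Ps is the price sellers receive.
Demand in terms of Ps becomes xd = 701 − 3(Ps − 39) = 818 - 3Ps. Setting this equal to supply: 818 - 3Ps = -391 + 4.8Ps, so Ps = 155.
Buyers pay Pb = 155 − 39 = 116; x' = -391 + 4.8·155 = 353.
The subsidy expands output by 353 − 281 = 72 past the efficient level; on those units the gap between marginal cost and willingness to pay runs from 0 up to 39.
DWL = ½ × 39 × 72 = 1404.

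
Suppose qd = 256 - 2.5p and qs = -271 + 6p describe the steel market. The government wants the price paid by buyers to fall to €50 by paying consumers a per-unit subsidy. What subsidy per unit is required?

At a buyer price of 50, quantity demanded is 256 − 2.5·50 = 131.
Sellers supply 131 only when they receive ps with -271 + 6·ps = 131, i.e. ps = 67.
s = ps − pb = 67 − 50 = 17.

Required subsidy s = €17 per unit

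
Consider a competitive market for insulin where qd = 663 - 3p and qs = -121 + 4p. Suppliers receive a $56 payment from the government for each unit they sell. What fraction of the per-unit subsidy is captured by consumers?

Consumer share = 4/7

Pre-subsidy: 663 - 3p = -121 + 4p gives p* = 112, q* = 327.
With the subsidy, sellers receive ps = pb + 56 for each unit, where pb is the price buyers pay.
Supply in terms of pb becomes qs = -121 + 4(pb + 56) = 103 + 4pb. Setting this equal to demand: 663 - 3pb = 103 + 4pb, so pb = 80.
Sellers receive ps = 80 + 56 = 136; q' = 663 − 3·80 = 423.
Buyers' price falls by p* − pb = 112 − 80 = 32; sellers' price rises by ps − p* = 136 − 112 = 24.
So consumers capture 32/56 = 4/7 of each unit of subsidy.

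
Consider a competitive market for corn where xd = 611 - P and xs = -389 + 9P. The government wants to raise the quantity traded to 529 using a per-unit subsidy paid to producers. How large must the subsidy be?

Required subsidy s = 20 per unit

At x = 529, invert demand for the buyer price: Pb = (611 − 529)/1 = 82; invert supply for the seller price: Ps = (529 − (-389))/9 = 102.
The subsidy must fill the gap: s = Ps − Pb = 102 − 82 = 20.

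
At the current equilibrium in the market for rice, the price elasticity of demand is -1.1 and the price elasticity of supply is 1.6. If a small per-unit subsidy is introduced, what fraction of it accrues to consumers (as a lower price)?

Consumer share = 16/27

For a small subsidy around the equilibrium, the benefit split depends on the relative slopes, which at a point are proportional to the elasticities.
Buyer share = εs/(εs + |εd|) = 1.6/(1.6 + 1.1) = 16/27; seller share = |εd|/(εs + |εd|) = 11/27.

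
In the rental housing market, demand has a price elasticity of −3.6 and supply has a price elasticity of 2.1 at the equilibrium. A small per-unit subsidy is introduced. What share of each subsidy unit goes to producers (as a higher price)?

Producer share = 12/19

For a small subsidy around the equilibrium, the benefit split depends on the relative slopes, which at a point are proportional to the elasticities.
Buyer share = εs/(εs + |εd|) = 2.1/(2.1 + 3.6) = 7/19; seller share = |εd|/(εs + |εd|) = 12/19.
So producers capture 12/19 of the subsidy.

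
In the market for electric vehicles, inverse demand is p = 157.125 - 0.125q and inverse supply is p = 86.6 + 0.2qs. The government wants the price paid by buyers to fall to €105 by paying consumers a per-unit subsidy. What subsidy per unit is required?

At a buyer price of 105, quantity demanded is 1257 − 8·105 = 417.
Sellers supply 417 only when they receive ps = 86.6 + 0.2·417 = 170.
s = ps − pb = 170 − 105 = 65.

Required subsidy s = €65 per unit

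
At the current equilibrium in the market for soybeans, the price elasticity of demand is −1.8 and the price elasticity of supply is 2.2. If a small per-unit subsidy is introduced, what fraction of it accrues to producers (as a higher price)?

Producer share = 0.45

For a small subsidy around the equilibrium, the benefit split depends on the relative slopes, which at a point are proportional to the elasticities.
Buyer share = εs/(εs + |εd|) = 2.2/(2.2 + 1.8) = 0.55; seller share = |εd|/(εs + |εd|) = 0.45.
So producers capture 0.45 of the subsidy.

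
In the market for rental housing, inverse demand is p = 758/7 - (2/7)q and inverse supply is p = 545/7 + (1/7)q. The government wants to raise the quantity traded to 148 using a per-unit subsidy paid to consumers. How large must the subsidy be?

Required subsidy s = 33 per unit

At q = 148, from the demand curve buyers pay pb = 758/7 − (2/7)·148 = 66; from the supply curve sellers need ps = 545/7 + (1/7)·148 = 99.
The subsidy must fill the gap: s = ps − pb = 99 − 66 = 33.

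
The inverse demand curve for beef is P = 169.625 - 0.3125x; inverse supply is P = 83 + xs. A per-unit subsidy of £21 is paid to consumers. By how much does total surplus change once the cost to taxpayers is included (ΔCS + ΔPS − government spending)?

Net change in total surplus = -£168

Pre-subsidy: 169.625 - 0.3125x = 83 + x gives x* = 66 and P* = 149.
With the rebate, buyers effectively pay Pb = Ps − 21, where Ps is the price sellers receive.
On the curves, Pb = 169.625 - 0.3125x and Ps = 83 + x; the wedge Ps − Pb = 21 gives 83 + x − (169.625 - 0.3125x) = 21, so x' = 82.
Then Pb = 169.625 − 0.3125·82 = 144 and Ps = 83 + 1·82 = 165.
ΔCS = ½(66 + 82)(149 − 144) = 370; ΔPS = ½(66 + 82)(165 − 149) = 1184.
Government spending = 21 × 82 = 1722.
Net change = 370 + 1184 − 1722 = -168. The loss equals the DWL triangle ½·21·16.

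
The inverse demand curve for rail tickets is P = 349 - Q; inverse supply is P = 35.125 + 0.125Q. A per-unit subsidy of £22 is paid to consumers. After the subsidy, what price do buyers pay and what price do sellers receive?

Pre-subsidy: 349 - Q = 35.125 + 0.125Q gives Q* = 279 and P* = 70.
With the rebate, buyers effectively pay Pb = Ps − 22, where Ps is the price sellers receive.
On the curves, Pb = 349 - Q and Ps = 35.125 + 0.125Q; the wedge Ps − Pb = 22 gives 35.125 + 0.125Q − (349 - Q) = 22, so Q' = 2687/9.
Then Pb = 349 − 1·(2687/9) = 454/9 and Ps = 35.125 + 0.125·(2687/9) = 652/9.

Buyers pay 454/9; sellers receive 652/9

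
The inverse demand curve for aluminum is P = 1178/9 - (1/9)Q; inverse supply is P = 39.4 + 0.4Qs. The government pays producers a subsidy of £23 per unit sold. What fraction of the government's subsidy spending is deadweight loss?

Pre-subsidy: 1178/9 - (1/9)Q = 39.4 + 0.4Q gives Q* = 179 and P* = 111.
With the subsidy, sellers receive Ps = Pb + 23 for each unit, where Pb is the price buyers pay.
On the curves, Pb = 1178/9 - (1/9)Q and Ps = 39.4 + 0.4Q; the wedge Ps − Pb = 23 gives 39.4 + 0.4Q − (1178/9 - (1/9)Q) = 23, so Q' = 224.
Then Pb = 1178/9 − (1/9)·224 = 106 and Ps = 39.4 + 0.4·224 = 129.
ΔCS = ½(179 + 224)(111 − 106) = 1007.5; ΔPS = ½(179 + 224)(129 − 111) = 3627.
Government spending = 23 × 224 = 5152.
DWL = ½ × 23 × (224 − 179) = 517.5; fraction = 517.5 / 5152 = 45/448.

DWL / government spending = 45/448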